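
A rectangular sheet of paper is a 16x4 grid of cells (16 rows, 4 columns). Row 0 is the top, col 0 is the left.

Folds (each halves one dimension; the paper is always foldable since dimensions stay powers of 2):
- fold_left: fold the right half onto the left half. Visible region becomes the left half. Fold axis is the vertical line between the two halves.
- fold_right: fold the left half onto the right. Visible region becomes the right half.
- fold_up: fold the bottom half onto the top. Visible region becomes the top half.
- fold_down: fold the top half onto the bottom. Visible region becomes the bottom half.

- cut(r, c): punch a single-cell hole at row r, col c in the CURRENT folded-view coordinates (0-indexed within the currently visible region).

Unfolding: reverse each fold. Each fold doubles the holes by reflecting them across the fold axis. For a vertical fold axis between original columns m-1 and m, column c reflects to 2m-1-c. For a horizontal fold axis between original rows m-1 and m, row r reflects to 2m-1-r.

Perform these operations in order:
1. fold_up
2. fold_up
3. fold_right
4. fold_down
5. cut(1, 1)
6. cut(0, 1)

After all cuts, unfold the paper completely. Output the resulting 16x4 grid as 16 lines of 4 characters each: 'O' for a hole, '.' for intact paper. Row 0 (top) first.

Answer: O..O
O..O
O..O
O..O
O..O
O..O
O..O
O..O
O..O
O..O
O..O
O..O
O..O
O..O
O..O
O..O

Derivation:
Op 1 fold_up: fold axis h@8; visible region now rows[0,8) x cols[0,4) = 8x4
Op 2 fold_up: fold axis h@4; visible region now rows[0,4) x cols[0,4) = 4x4
Op 3 fold_right: fold axis v@2; visible region now rows[0,4) x cols[2,4) = 4x2
Op 4 fold_down: fold axis h@2; visible region now rows[2,4) x cols[2,4) = 2x2
Op 5 cut(1, 1): punch at orig (3,3); cuts so far [(3, 3)]; region rows[2,4) x cols[2,4) = 2x2
Op 6 cut(0, 1): punch at orig (2,3); cuts so far [(2, 3), (3, 3)]; region rows[2,4) x cols[2,4) = 2x2
Unfold 1 (reflect across h@2): 4 holes -> [(0, 3), (1, 3), (2, 3), (3, 3)]
Unfold 2 (reflect across v@2): 8 holes -> [(0, 0), (0, 3), (1, 0), (1, 3), (2, 0), (2, 3), (3, 0), (3, 3)]
Unfold 3 (reflect across h@4): 16 holes -> [(0, 0), (0, 3), (1, 0), (1, 3), (2, 0), (2, 3), (3, 0), (3, 3), (4, 0), (4, 3), (5, 0), (5, 3), (6, 0), (6, 3), (7, 0), (7, 3)]
Unfold 4 (reflect across h@8): 32 holes -> [(0, 0), (0, 3), (1, 0), (1, 3), (2, 0), (2, 3), (3, 0), (3, 3), (4, 0), (4, 3), (5, 0), (5, 3), (6, 0), (6, 3), (7, 0), (7, 3), (8, 0), (8, 3), (9, 0), (9, 3), (10, 0), (10, 3), (11, 0), (11, 3), (12, 0), (12, 3), (13, 0), (13, 3), (14, 0), (14, 3), (15, 0), (15, 3)]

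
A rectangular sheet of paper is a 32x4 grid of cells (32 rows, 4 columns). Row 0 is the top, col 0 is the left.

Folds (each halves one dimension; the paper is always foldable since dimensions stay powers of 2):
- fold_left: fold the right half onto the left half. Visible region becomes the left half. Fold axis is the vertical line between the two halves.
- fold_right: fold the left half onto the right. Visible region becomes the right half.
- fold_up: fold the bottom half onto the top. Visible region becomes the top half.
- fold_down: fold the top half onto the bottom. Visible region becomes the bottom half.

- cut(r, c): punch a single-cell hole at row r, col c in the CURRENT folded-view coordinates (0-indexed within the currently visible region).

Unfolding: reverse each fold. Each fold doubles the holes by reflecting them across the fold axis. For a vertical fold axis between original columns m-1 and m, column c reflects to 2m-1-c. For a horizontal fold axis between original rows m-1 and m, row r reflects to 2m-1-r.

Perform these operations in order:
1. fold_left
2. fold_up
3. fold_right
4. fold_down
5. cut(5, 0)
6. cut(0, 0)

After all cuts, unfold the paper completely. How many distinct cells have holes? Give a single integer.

Op 1 fold_left: fold axis v@2; visible region now rows[0,32) x cols[0,2) = 32x2
Op 2 fold_up: fold axis h@16; visible region now rows[0,16) x cols[0,2) = 16x2
Op 3 fold_right: fold axis v@1; visible region now rows[0,16) x cols[1,2) = 16x1
Op 4 fold_down: fold axis h@8; visible region now rows[8,16) x cols[1,2) = 8x1
Op 5 cut(5, 0): punch at orig (13,1); cuts so far [(13, 1)]; region rows[8,16) x cols[1,2) = 8x1
Op 6 cut(0, 0): punch at orig (8,1); cuts so far [(8, 1), (13, 1)]; region rows[8,16) x cols[1,2) = 8x1
Unfold 1 (reflect across h@8): 4 holes -> [(2, 1), (7, 1), (8, 1), (13, 1)]
Unfold 2 (reflect across v@1): 8 holes -> [(2, 0), (2, 1), (7, 0), (7, 1), (8, 0), (8, 1), (13, 0), (13, 1)]
Unfold 3 (reflect across h@16): 16 holes -> [(2, 0), (2, 1), (7, 0), (7, 1), (8, 0), (8, 1), (13, 0), (13, 1), (18, 0), (18, 1), (23, 0), (23, 1), (24, 0), (24, 1), (29, 0), (29, 1)]
Unfold 4 (reflect across v@2): 32 holes -> [(2, 0), (2, 1), (2, 2), (2, 3), (7, 0), (7, 1), (7, 2), (7, 3), (8, 0), (8, 1), (8, 2), (8, 3), (13, 0), (13, 1), (13, 2), (13, 3), (18, 0), (18, 1), (18, 2), (18, 3), (23, 0), (23, 1), (23, 2), (23, 3), (24, 0), (24, 1), (24, 2), (24, 3), (29, 0), (29, 1), (29, 2), (29, 3)]

Answer: 32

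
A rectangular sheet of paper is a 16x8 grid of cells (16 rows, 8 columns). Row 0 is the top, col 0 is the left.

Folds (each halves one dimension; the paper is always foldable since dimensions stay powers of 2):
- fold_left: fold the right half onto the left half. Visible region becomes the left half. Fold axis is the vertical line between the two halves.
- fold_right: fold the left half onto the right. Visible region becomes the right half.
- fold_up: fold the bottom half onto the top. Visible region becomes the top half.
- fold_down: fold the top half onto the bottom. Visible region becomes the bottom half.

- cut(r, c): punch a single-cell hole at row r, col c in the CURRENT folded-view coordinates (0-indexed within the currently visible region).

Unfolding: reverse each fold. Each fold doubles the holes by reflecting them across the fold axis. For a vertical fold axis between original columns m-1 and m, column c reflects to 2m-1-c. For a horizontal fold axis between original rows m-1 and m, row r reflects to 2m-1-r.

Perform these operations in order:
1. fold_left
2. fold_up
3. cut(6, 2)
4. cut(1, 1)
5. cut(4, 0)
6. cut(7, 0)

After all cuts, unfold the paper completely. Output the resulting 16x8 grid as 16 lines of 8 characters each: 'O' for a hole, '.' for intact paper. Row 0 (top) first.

Answer: ........
.O....O.
........
........
O......O
........
..O..O..
O......O
O......O
..O..O..
........
O......O
........
........
.O....O.
........

Derivation:
Op 1 fold_left: fold axis v@4; visible region now rows[0,16) x cols[0,4) = 16x4
Op 2 fold_up: fold axis h@8; visible region now rows[0,8) x cols[0,4) = 8x4
Op 3 cut(6, 2): punch at orig (6,2); cuts so far [(6, 2)]; region rows[0,8) x cols[0,4) = 8x4
Op 4 cut(1, 1): punch at orig (1,1); cuts so far [(1, 1), (6, 2)]; region rows[0,8) x cols[0,4) = 8x4
Op 5 cut(4, 0): punch at orig (4,0); cuts so far [(1, 1), (4, 0), (6, 2)]; region rows[0,8) x cols[0,4) = 8x4
Op 6 cut(7, 0): punch at orig (7,0); cuts so far [(1, 1), (4, 0), (6, 2), (7, 0)]; region rows[0,8) x cols[0,4) = 8x4
Unfold 1 (reflect across h@8): 8 holes -> [(1, 1), (4, 0), (6, 2), (7, 0), (8, 0), (9, 2), (11, 0), (14, 1)]
Unfold 2 (reflect across v@4): 16 holes -> [(1, 1), (1, 6), (4, 0), (4, 7), (6, 2), (6, 5), (7, 0), (7, 7), (8, 0), (8, 7), (9, 2), (9, 5), (11, 0), (11, 7), (14, 1), (14, 6)]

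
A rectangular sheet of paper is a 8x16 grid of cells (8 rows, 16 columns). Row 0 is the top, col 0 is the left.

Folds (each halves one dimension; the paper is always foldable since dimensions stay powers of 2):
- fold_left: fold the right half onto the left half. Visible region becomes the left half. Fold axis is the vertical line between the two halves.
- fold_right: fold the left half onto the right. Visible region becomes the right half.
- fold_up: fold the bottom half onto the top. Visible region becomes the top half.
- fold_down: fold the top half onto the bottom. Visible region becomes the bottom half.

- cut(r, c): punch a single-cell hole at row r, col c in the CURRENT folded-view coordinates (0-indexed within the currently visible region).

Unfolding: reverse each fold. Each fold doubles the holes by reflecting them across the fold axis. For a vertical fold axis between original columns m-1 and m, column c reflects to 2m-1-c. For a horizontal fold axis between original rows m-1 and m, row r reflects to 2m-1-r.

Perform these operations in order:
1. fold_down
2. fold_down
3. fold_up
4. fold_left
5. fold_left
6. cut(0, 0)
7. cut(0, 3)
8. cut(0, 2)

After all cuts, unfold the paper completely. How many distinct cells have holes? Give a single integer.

Answer: 96

Derivation:
Op 1 fold_down: fold axis h@4; visible region now rows[4,8) x cols[0,16) = 4x16
Op 2 fold_down: fold axis h@6; visible region now rows[6,8) x cols[0,16) = 2x16
Op 3 fold_up: fold axis h@7; visible region now rows[6,7) x cols[0,16) = 1x16
Op 4 fold_left: fold axis v@8; visible region now rows[6,7) x cols[0,8) = 1x8
Op 5 fold_left: fold axis v@4; visible region now rows[6,7) x cols[0,4) = 1x4
Op 6 cut(0, 0): punch at orig (6,0); cuts so far [(6, 0)]; region rows[6,7) x cols[0,4) = 1x4
Op 7 cut(0, 3): punch at orig (6,3); cuts so far [(6, 0), (6, 3)]; region rows[6,7) x cols[0,4) = 1x4
Op 8 cut(0, 2): punch at orig (6,2); cuts so far [(6, 0), (6, 2), (6, 3)]; region rows[6,7) x cols[0,4) = 1x4
Unfold 1 (reflect across v@4): 6 holes -> [(6, 0), (6, 2), (6, 3), (6, 4), (6, 5), (6, 7)]
Unfold 2 (reflect across v@8): 12 holes -> [(6, 0), (6, 2), (6, 3), (6, 4), (6, 5), (6, 7), (6, 8), (6, 10), (6, 11), (6, 12), (6, 13), (6, 15)]
Unfold 3 (reflect across h@7): 24 holes -> [(6, 0), (6, 2), (6, 3), (6, 4), (6, 5), (6, 7), (6, 8), (6, 10), (6, 11), (6, 12), (6, 13), (6, 15), (7, 0), (7, 2), (7, 3), (7, 4), (7, 5), (7, 7), (7, 8), (7, 10), (7, 11), (7, 12), (7, 13), (7, 15)]
Unfold 4 (reflect across h@6): 48 holes -> [(4, 0), (4, 2), (4, 3), (4, 4), (4, 5), (4, 7), (4, 8), (4, 10), (4, 11), (4, 12), (4, 13), (4, 15), (5, 0), (5, 2), (5, 3), (5, 4), (5, 5), (5, 7), (5, 8), (5, 10), (5, 11), (5, 12), (5, 13), (5, 15), (6, 0), (6, 2), (6, 3), (6, 4), (6, 5), (6, 7), (6, 8), (6, 10), (6, 11), (6, 12), (6, 13), (6, 15), (7, 0), (7, 2), (7, 3), (7, 4), (7, 5), (7, 7), (7, 8), (7, 10), (7, 11), (7, 12), (7, 13), (7, 15)]
Unfold 5 (reflect across h@4): 96 holes -> [(0, 0), (0, 2), (0, 3), (0, 4), (0, 5), (0, 7), (0, 8), (0, 10), (0, 11), (0, 12), (0, 13), (0, 15), (1, 0), (1, 2), (1, 3), (1, 4), (1, 5), (1, 7), (1, 8), (1, 10), (1, 11), (1, 12), (1, 13), (1, 15), (2, 0), (2, 2), (2, 3), (2, 4), (2, 5), (2, 7), (2, 8), (2, 10), (2, 11), (2, 12), (2, 13), (2, 15), (3, 0), (3, 2), (3, 3), (3, 4), (3, 5), (3, 7), (3, 8), (3, 10), (3, 11), (3, 12), (3, 13), (3, 15), (4, 0), (4, 2), (4, 3), (4, 4), (4, 5), (4, 7), (4, 8), (4, 10), (4, 11), (4, 12), (4, 13), (4, 15), (5, 0), (5, 2), (5, 3), (5, 4), (5, 5), (5, 7), (5, 8), (5, 10), (5, 11), (5, 12), (5, 13), (5, 15), (6, 0), (6, 2), (6, 3), (6, 4), (6, 5), (6, 7), (6, 8), (6, 10), (6, 11), (6, 12), (6, 13), (6, 15), (7, 0), (7, 2), (7, 3), (7, 4), (7, 5), (7, 7), (7, 8), (7, 10), (7, 11), (7, 12), (7, 13), (7, 15)]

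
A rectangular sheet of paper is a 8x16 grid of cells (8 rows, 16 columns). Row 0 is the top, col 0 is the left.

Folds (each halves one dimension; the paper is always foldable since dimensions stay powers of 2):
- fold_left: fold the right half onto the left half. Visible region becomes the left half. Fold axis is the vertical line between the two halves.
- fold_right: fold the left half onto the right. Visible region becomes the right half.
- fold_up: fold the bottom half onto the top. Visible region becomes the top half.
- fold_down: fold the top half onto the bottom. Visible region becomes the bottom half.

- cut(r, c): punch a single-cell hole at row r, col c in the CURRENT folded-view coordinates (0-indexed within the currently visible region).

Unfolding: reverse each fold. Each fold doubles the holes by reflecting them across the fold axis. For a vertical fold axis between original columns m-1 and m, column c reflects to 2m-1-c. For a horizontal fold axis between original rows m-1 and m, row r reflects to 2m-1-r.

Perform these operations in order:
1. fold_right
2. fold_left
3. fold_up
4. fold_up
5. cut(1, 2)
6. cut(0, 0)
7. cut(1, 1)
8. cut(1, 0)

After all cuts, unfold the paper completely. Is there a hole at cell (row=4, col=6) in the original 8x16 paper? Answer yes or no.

Op 1 fold_right: fold axis v@8; visible region now rows[0,8) x cols[8,16) = 8x8
Op 2 fold_left: fold axis v@12; visible region now rows[0,8) x cols[8,12) = 8x4
Op 3 fold_up: fold axis h@4; visible region now rows[0,4) x cols[8,12) = 4x4
Op 4 fold_up: fold axis h@2; visible region now rows[0,2) x cols[8,12) = 2x4
Op 5 cut(1, 2): punch at orig (1,10); cuts so far [(1, 10)]; region rows[0,2) x cols[8,12) = 2x4
Op 6 cut(0, 0): punch at orig (0,8); cuts so far [(0, 8), (1, 10)]; region rows[0,2) x cols[8,12) = 2x4
Op 7 cut(1, 1): punch at orig (1,9); cuts so far [(0, 8), (1, 9), (1, 10)]; region rows[0,2) x cols[8,12) = 2x4
Op 8 cut(1, 0): punch at orig (1,8); cuts so far [(0, 8), (1, 8), (1, 9), (1, 10)]; region rows[0,2) x cols[8,12) = 2x4
Unfold 1 (reflect across h@2): 8 holes -> [(0, 8), (1, 8), (1, 9), (1, 10), (2, 8), (2, 9), (2, 10), (3, 8)]
Unfold 2 (reflect across h@4): 16 holes -> [(0, 8), (1, 8), (1, 9), (1, 10), (2, 8), (2, 9), (2, 10), (3, 8), (4, 8), (5, 8), (5, 9), (5, 10), (6, 8), (6, 9), (6, 10), (7, 8)]
Unfold 3 (reflect across v@12): 32 holes -> [(0, 8), (0, 15), (1, 8), (1, 9), (1, 10), (1, 13), (1, 14), (1, 15), (2, 8), (2, 9), (2, 10), (2, 13), (2, 14), (2, 15), (3, 8), (3, 15), (4, 8), (4, 15), (5, 8), (5, 9), (5, 10), (5, 13), (5, 14), (5, 15), (6, 8), (6, 9), (6, 10), (6, 13), (6, 14), (6, 15), (7, 8), (7, 15)]
Unfold 4 (reflect across v@8): 64 holes -> [(0, 0), (0, 7), (0, 8), (0, 15), (1, 0), (1, 1), (1, 2), (1, 5), (1, 6), (1, 7), (1, 8), (1, 9), (1, 10), (1, 13), (1, 14), (1, 15), (2, 0), (2, 1), (2, 2), (2, 5), (2, 6), (2, 7), (2, 8), (2, 9), (2, 10), (2, 13), (2, 14), (2, 15), (3, 0), (3, 7), (3, 8), (3, 15), (4, 0), (4, 7), (4, 8), (4, 15), (5, 0), (5, 1), (5, 2), (5, 5), (5, 6), (5, 7), (5, 8), (5, 9), (5, 10), (5, 13), (5, 14), (5, 15), (6, 0), (6, 1), (6, 2), (6, 5), (6, 6), (6, 7), (6, 8), (6, 9), (6, 10), (6, 13), (6, 14), (6, 15), (7, 0), (7, 7), (7, 8), (7, 15)]
Holes: [(0, 0), (0, 7), (0, 8), (0, 15), (1, 0), (1, 1), (1, 2), (1, 5), (1, 6), (1, 7), (1, 8), (1, 9), (1, 10), (1, 13), (1, 14), (1, 15), (2, 0), (2, 1), (2, 2), (2, 5), (2, 6), (2, 7), (2, 8), (2, 9), (2, 10), (2, 13), (2, 14), (2, 15), (3, 0), (3, 7), (3, 8), (3, 15), (4, 0), (4, 7), (4, 8), (4, 15), (5, 0), (5, 1), (5, 2), (5, 5), (5, 6), (5, 7), (5, 8), (5, 9), (5, 10), (5, 13), (5, 14), (5, 15), (6, 0), (6, 1), (6, 2), (6, 5), (6, 6), (6, 7), (6, 8), (6, 9), (6, 10), (6, 13), (6, 14), (6, 15), (7, 0), (7, 7), (7, 8), (7, 15)]

Answer: no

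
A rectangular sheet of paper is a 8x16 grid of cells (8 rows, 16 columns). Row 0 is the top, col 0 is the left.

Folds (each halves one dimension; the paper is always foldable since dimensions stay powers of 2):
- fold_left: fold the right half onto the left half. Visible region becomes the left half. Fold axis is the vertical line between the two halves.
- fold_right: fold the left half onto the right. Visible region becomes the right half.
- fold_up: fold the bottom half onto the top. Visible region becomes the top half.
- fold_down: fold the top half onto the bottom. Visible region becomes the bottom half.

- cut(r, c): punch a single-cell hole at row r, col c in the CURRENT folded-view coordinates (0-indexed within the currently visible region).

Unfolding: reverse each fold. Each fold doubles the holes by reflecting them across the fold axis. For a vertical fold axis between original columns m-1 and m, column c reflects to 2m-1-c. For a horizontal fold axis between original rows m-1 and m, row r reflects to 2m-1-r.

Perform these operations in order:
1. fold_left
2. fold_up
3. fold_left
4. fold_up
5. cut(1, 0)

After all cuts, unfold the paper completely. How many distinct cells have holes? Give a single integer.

Answer: 16

Derivation:
Op 1 fold_left: fold axis v@8; visible region now rows[0,8) x cols[0,8) = 8x8
Op 2 fold_up: fold axis h@4; visible region now rows[0,4) x cols[0,8) = 4x8
Op 3 fold_left: fold axis v@4; visible region now rows[0,4) x cols[0,4) = 4x4
Op 4 fold_up: fold axis h@2; visible region now rows[0,2) x cols[0,4) = 2x4
Op 5 cut(1, 0): punch at orig (1,0); cuts so far [(1, 0)]; region rows[0,2) x cols[0,4) = 2x4
Unfold 1 (reflect across h@2): 2 holes -> [(1, 0), (2, 0)]
Unfold 2 (reflect across v@4): 4 holes -> [(1, 0), (1, 7), (2, 0), (2, 7)]
Unfold 3 (reflect across h@4): 8 holes -> [(1, 0), (1, 7), (2, 0), (2, 7), (5, 0), (5, 7), (6, 0), (6, 7)]
Unfold 4 (reflect across v@8): 16 holes -> [(1, 0), (1, 7), (1, 8), (1, 15), (2, 0), (2, 7), (2, 8), (2, 15), (5, 0), (5, 7), (5, 8), (5, 15), (6, 0), (6, 7), (6, 8), (6, 15)]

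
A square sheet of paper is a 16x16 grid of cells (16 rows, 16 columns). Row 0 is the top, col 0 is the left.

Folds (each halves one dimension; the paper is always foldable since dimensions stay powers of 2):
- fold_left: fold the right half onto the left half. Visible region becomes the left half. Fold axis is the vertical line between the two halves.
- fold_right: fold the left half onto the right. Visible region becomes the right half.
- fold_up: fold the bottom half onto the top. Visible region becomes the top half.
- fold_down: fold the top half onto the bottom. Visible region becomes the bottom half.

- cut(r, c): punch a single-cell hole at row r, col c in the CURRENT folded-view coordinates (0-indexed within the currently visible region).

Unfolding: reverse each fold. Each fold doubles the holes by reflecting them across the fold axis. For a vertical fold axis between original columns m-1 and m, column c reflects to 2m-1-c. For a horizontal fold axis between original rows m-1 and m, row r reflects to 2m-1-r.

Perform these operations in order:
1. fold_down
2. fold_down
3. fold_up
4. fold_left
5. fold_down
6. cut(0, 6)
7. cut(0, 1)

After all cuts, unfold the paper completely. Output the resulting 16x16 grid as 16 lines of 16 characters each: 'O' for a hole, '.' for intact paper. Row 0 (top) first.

Op 1 fold_down: fold axis h@8; visible region now rows[8,16) x cols[0,16) = 8x16
Op 2 fold_down: fold axis h@12; visible region now rows[12,16) x cols[0,16) = 4x16
Op 3 fold_up: fold axis h@14; visible region now rows[12,14) x cols[0,16) = 2x16
Op 4 fold_left: fold axis v@8; visible region now rows[12,14) x cols[0,8) = 2x8
Op 5 fold_down: fold axis h@13; visible region now rows[13,14) x cols[0,8) = 1x8
Op 6 cut(0, 6): punch at orig (13,6); cuts so far [(13, 6)]; region rows[13,14) x cols[0,8) = 1x8
Op 7 cut(0, 1): punch at orig (13,1); cuts so far [(13, 1), (13, 6)]; region rows[13,14) x cols[0,8) = 1x8
Unfold 1 (reflect across h@13): 4 holes -> [(12, 1), (12, 6), (13, 1), (13, 6)]
Unfold 2 (reflect across v@8): 8 holes -> [(12, 1), (12, 6), (12, 9), (12, 14), (13, 1), (13, 6), (13, 9), (13, 14)]
Unfold 3 (reflect across h@14): 16 holes -> [(12, 1), (12, 6), (12, 9), (12, 14), (13, 1), (13, 6), (13, 9), (13, 14), (14, 1), (14, 6), (14, 9), (14, 14), (15, 1), (15, 6), (15, 9), (15, 14)]
Unfold 4 (reflect across h@12): 32 holes -> [(8, 1), (8, 6), (8, 9), (8, 14), (9, 1), (9, 6), (9, 9), (9, 14), (10, 1), (10, 6), (10, 9), (10, 14), (11, 1), (11, 6), (11, 9), (11, 14), (12, 1), (12, 6), (12, 9), (12, 14), (13, 1), (13, 6), (13, 9), (13, 14), (14, 1), (14, 6), (14, 9), (14, 14), (15, 1), (15, 6), (15, 9), (15, 14)]
Unfold 5 (reflect across h@8): 64 holes -> [(0, 1), (0, 6), (0, 9), (0, 14), (1, 1), (1, 6), (1, 9), (1, 14), (2, 1), (2, 6), (2, 9), (2, 14), (3, 1), (3, 6), (3, 9), (3, 14), (4, 1), (4, 6), (4, 9), (4, 14), (5, 1), (5, 6), (5, 9), (5, 14), (6, 1), (6, 6), (6, 9), (6, 14), (7, 1), (7, 6), (7, 9), (7, 14), (8, 1), (8, 6), (8, 9), (8, 14), (9, 1), (9, 6), (9, 9), (9, 14), (10, 1), (10, 6), (10, 9), (10, 14), (11, 1), (11, 6), (11, 9), (11, 14), (12, 1), (12, 6), (12, 9), (12, 14), (13, 1), (13, 6), (13, 9), (13, 14), (14, 1), (14, 6), (14, 9), (14, 14), (15, 1), (15, 6), (15, 9), (15, 14)]

Answer: .O....O..O....O.
.O....O..O....O.
.O....O..O....O.
.O....O..O....O.
.O....O..O....O.
.O....O..O....O.
.O....O..O....O.
.O....O..O....O.
.O....O..O....O.
.O....O..O....O.
.O....O..O....O.
.O....O..O....O.
.O....O..O....O.
.O....O..O....O.
.O....O..O....O.
.O....O..O....O.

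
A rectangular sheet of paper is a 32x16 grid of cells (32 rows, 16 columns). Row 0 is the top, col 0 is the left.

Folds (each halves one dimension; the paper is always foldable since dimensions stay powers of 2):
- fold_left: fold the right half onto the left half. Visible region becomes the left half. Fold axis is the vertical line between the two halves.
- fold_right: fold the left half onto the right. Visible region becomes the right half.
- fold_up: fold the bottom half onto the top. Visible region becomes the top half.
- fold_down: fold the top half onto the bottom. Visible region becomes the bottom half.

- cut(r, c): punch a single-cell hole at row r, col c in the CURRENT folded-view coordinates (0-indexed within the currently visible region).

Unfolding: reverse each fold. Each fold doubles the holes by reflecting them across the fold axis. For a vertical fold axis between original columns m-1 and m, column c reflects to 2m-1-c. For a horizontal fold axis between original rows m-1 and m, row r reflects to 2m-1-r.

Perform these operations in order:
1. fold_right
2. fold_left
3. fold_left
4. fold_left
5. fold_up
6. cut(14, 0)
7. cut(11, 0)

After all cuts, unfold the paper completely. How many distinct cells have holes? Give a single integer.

Answer: 64

Derivation:
Op 1 fold_right: fold axis v@8; visible region now rows[0,32) x cols[8,16) = 32x8
Op 2 fold_left: fold axis v@12; visible region now rows[0,32) x cols[8,12) = 32x4
Op 3 fold_left: fold axis v@10; visible region now rows[0,32) x cols[8,10) = 32x2
Op 4 fold_left: fold axis v@9; visible region now rows[0,32) x cols[8,9) = 32x1
Op 5 fold_up: fold axis h@16; visible region now rows[0,16) x cols[8,9) = 16x1
Op 6 cut(14, 0): punch at orig (14,8); cuts so far [(14, 8)]; region rows[0,16) x cols[8,9) = 16x1
Op 7 cut(11, 0): punch at orig (11,8); cuts so far [(11, 8), (14, 8)]; region rows[0,16) x cols[8,9) = 16x1
Unfold 1 (reflect across h@16): 4 holes -> [(11, 8), (14, 8), (17, 8), (20, 8)]
Unfold 2 (reflect across v@9): 8 holes -> [(11, 8), (11, 9), (14, 8), (14, 9), (17, 8), (17, 9), (20, 8), (20, 9)]
Unfold 3 (reflect across v@10): 16 holes -> [(11, 8), (11, 9), (11, 10), (11, 11), (14, 8), (14, 9), (14, 10), (14, 11), (17, 8), (17, 9), (17, 10), (17, 11), (20, 8), (20, 9), (20, 10), (20, 11)]
Unfold 4 (reflect across v@12): 32 holes -> [(11, 8), (11, 9), (11, 10), (11, 11), (11, 12), (11, 13), (11, 14), (11, 15), (14, 8), (14, 9), (14, 10), (14, 11), (14, 12), (14, 13), (14, 14), (14, 15), (17, 8), (17, 9), (17, 10), (17, 11), (17, 12), (17, 13), (17, 14), (17, 15), (20, 8), (20, 9), (20, 10), (20, 11), (20, 12), (20, 13), (20, 14), (20, 15)]
Unfold 5 (reflect across v@8): 64 holes -> [(11, 0), (11, 1), (11, 2), (11, 3), (11, 4), (11, 5), (11, 6), (11, 7), (11, 8), (11, 9), (11, 10), (11, 11), (11, 12), (11, 13), (11, 14), (11, 15), (14, 0), (14, 1), (14, 2), (14, 3), (14, 4), (14, 5), (14, 6), (14, 7), (14, 8), (14, 9), (14, 10), (14, 11), (14, 12), (14, 13), (14, 14), (14, 15), (17, 0), (17, 1), (17, 2), (17, 3), (17, 4), (17, 5), (17, 6), (17, 7), (17, 8), (17, 9), (17, 10), (17, 11), (17, 12), (17, 13), (17, 14), (17, 15), (20, 0), (20, 1), (20, 2), (20, 3), (20, 4), (20, 5), (20, 6), (20, 7), (20, 8), (20, 9), (20, 10), (20, 11), (20, 12), (20, 13), (20, 14), (20, 15)]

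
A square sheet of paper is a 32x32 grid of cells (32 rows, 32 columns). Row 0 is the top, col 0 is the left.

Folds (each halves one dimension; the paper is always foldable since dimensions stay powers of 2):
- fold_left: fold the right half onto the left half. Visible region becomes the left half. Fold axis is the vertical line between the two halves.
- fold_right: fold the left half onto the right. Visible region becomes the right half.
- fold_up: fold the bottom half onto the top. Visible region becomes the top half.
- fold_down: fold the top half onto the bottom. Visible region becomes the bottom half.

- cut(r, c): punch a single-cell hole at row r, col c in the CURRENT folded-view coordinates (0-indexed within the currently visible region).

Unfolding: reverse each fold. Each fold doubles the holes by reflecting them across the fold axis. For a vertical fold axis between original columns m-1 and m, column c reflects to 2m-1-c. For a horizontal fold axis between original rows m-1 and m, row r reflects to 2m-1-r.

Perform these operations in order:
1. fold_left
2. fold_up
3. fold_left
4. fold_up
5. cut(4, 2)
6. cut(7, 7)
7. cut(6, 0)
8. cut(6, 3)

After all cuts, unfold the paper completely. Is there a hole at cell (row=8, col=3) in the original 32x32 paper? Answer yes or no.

Op 1 fold_left: fold axis v@16; visible region now rows[0,32) x cols[0,16) = 32x16
Op 2 fold_up: fold axis h@16; visible region now rows[0,16) x cols[0,16) = 16x16
Op 3 fold_left: fold axis v@8; visible region now rows[0,16) x cols[0,8) = 16x8
Op 4 fold_up: fold axis h@8; visible region now rows[0,8) x cols[0,8) = 8x8
Op 5 cut(4, 2): punch at orig (4,2); cuts so far [(4, 2)]; region rows[0,8) x cols[0,8) = 8x8
Op 6 cut(7, 7): punch at orig (7,7); cuts so far [(4, 2), (7, 7)]; region rows[0,8) x cols[0,8) = 8x8
Op 7 cut(6, 0): punch at orig (6,0); cuts so far [(4, 2), (6, 0), (7, 7)]; region rows[0,8) x cols[0,8) = 8x8
Op 8 cut(6, 3): punch at orig (6,3); cuts so far [(4, 2), (6, 0), (6, 3), (7, 7)]; region rows[0,8) x cols[0,8) = 8x8
Unfold 1 (reflect across h@8): 8 holes -> [(4, 2), (6, 0), (6, 3), (7, 7), (8, 7), (9, 0), (9, 3), (11, 2)]
Unfold 2 (reflect across v@8): 16 holes -> [(4, 2), (4, 13), (6, 0), (6, 3), (6, 12), (6, 15), (7, 7), (7, 8), (8, 7), (8, 8), (9, 0), (9, 3), (9, 12), (9, 15), (11, 2), (11, 13)]
Unfold 3 (reflect across h@16): 32 holes -> [(4, 2), (4, 13), (6, 0), (6, 3), (6, 12), (6, 15), (7, 7), (7, 8), (8, 7), (8, 8), (9, 0), (9, 3), (9, 12), (9, 15), (11, 2), (11, 13), (20, 2), (20, 13), (22, 0), (22, 3), (22, 12), (22, 15), (23, 7), (23, 8), (24, 7), (24, 8), (25, 0), (25, 3), (25, 12), (25, 15), (27, 2), (27, 13)]
Unfold 4 (reflect across v@16): 64 holes -> [(4, 2), (4, 13), (4, 18), (4, 29), (6, 0), (6, 3), (6, 12), (6, 15), (6, 16), (6, 19), (6, 28), (6, 31), (7, 7), (7, 8), (7, 23), (7, 24), (8, 7), (8, 8), (8, 23), (8, 24), (9, 0), (9, 3), (9, 12), (9, 15), (9, 16), (9, 19), (9, 28), (9, 31), (11, 2), (11, 13), (11, 18), (11, 29), (20, 2), (20, 13), (20, 18), (20, 29), (22, 0), (22, 3), (22, 12), (22, 15), (22, 16), (22, 19), (22, 28), (22, 31), (23, 7), (23, 8), (23, 23), (23, 24), (24, 7), (24, 8), (24, 23), (24, 24), (25, 0), (25, 3), (25, 12), (25, 15), (25, 16), (25, 19), (25, 28), (25, 31), (27, 2), (27, 13), (27, 18), (27, 29)]
Holes: [(4, 2), (4, 13), (4, 18), (4, 29), (6, 0), (6, 3), (6, 12), (6, 15), (6, 16), (6, 19), (6, 28), (6, 31), (7, 7), (7, 8), (7, 23), (7, 24), (8, 7), (8, 8), (8, 23), (8, 24), (9, 0), (9, 3), (9, 12), (9, 15), (9, 16), (9, 19), (9, 28), (9, 31), (11, 2), (11, 13), (11, 18), (11, 29), (20, 2), (20, 13), (20, 18), (20, 29), (22, 0), (22, 3), (22, 12), (22, 15), (22, 16), (22, 19), (22, 28), (22, 31), (23, 7), (23, 8), (23, 23), (23, 24), (24, 7), (24, 8), (24, 23), (24, 24), (25, 0), (25, 3), (25, 12), (25, 15), (25, 16), (25, 19), (25, 28), (25, 31), (27, 2), (27, 13), (27, 18), (27, 29)]

Answer: no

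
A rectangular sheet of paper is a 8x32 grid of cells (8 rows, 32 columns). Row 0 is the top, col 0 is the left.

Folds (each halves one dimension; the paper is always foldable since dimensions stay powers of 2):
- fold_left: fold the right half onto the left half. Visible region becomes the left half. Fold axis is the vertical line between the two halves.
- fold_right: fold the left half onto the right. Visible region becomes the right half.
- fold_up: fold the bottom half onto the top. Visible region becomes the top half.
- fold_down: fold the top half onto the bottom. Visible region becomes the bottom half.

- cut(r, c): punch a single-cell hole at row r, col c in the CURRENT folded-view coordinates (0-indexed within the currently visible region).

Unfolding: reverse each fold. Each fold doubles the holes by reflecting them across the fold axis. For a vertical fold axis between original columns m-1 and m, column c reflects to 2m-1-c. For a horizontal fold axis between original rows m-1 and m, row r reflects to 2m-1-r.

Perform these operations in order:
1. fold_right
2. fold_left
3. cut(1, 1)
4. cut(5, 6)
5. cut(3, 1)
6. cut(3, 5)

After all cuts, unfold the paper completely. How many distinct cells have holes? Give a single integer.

Op 1 fold_right: fold axis v@16; visible region now rows[0,8) x cols[16,32) = 8x16
Op 2 fold_left: fold axis v@24; visible region now rows[0,8) x cols[16,24) = 8x8
Op 3 cut(1, 1): punch at orig (1,17); cuts so far [(1, 17)]; region rows[0,8) x cols[16,24) = 8x8
Op 4 cut(5, 6): punch at orig (5,22); cuts so far [(1, 17), (5, 22)]; region rows[0,8) x cols[16,24) = 8x8
Op 5 cut(3, 1): punch at orig (3,17); cuts so far [(1, 17), (3, 17), (5, 22)]; region rows[0,8) x cols[16,24) = 8x8
Op 6 cut(3, 5): punch at orig (3,21); cuts so far [(1, 17), (3, 17), (3, 21), (5, 22)]; region rows[0,8) x cols[16,24) = 8x8
Unfold 1 (reflect across v@24): 8 holes -> [(1, 17), (1, 30), (3, 17), (3, 21), (3, 26), (3, 30), (5, 22), (5, 25)]
Unfold 2 (reflect across v@16): 16 holes -> [(1, 1), (1, 14), (1, 17), (1, 30), (3, 1), (3, 5), (3, 10), (3, 14), (3, 17), (3, 21), (3, 26), (3, 30), (5, 6), (5, 9), (5, 22), (5, 25)]

Answer: 16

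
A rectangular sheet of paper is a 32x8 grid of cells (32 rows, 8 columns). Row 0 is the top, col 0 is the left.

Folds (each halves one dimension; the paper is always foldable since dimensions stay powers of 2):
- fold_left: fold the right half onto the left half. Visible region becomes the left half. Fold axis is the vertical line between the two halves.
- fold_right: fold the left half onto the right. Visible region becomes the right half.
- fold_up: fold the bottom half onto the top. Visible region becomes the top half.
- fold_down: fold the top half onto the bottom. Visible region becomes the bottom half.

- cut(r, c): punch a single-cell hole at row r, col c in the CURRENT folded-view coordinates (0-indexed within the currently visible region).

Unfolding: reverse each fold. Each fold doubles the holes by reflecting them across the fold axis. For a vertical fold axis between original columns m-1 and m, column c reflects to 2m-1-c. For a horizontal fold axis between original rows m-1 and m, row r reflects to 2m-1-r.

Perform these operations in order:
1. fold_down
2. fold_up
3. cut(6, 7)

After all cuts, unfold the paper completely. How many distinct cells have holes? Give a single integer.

Op 1 fold_down: fold axis h@16; visible region now rows[16,32) x cols[0,8) = 16x8
Op 2 fold_up: fold axis h@24; visible region now rows[16,24) x cols[0,8) = 8x8
Op 3 cut(6, 7): punch at orig (22,7); cuts so far [(22, 7)]; region rows[16,24) x cols[0,8) = 8x8
Unfold 1 (reflect across h@24): 2 holes -> [(22, 7), (25, 7)]
Unfold 2 (reflect across h@16): 4 holes -> [(6, 7), (9, 7), (22, 7), (25, 7)]

Answer: 4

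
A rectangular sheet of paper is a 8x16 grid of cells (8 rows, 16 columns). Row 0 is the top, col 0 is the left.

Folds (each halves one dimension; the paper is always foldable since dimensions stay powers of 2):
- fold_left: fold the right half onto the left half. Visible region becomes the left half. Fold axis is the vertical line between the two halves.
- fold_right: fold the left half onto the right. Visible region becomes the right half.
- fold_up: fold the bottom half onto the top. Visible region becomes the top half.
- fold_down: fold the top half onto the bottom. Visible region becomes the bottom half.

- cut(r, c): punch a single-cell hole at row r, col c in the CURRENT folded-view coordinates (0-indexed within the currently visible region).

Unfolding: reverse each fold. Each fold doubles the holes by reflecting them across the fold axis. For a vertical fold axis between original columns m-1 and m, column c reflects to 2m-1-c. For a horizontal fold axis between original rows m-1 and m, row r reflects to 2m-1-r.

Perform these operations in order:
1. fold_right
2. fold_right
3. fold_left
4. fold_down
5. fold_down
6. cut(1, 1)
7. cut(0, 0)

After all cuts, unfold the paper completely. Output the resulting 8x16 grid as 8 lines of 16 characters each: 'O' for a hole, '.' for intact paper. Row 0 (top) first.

Op 1 fold_right: fold axis v@8; visible region now rows[0,8) x cols[8,16) = 8x8
Op 2 fold_right: fold axis v@12; visible region now rows[0,8) x cols[12,16) = 8x4
Op 3 fold_left: fold axis v@14; visible region now rows[0,8) x cols[12,14) = 8x2
Op 4 fold_down: fold axis h@4; visible region now rows[4,8) x cols[12,14) = 4x2
Op 5 fold_down: fold axis h@6; visible region now rows[6,8) x cols[12,14) = 2x2
Op 6 cut(1, 1): punch at orig (7,13); cuts so far [(7, 13)]; region rows[6,8) x cols[12,14) = 2x2
Op 7 cut(0, 0): punch at orig (6,12); cuts so far [(6, 12), (7, 13)]; region rows[6,8) x cols[12,14) = 2x2
Unfold 1 (reflect across h@6): 4 holes -> [(4, 13), (5, 12), (6, 12), (7, 13)]
Unfold 2 (reflect across h@4): 8 holes -> [(0, 13), (1, 12), (2, 12), (3, 13), (4, 13), (5, 12), (6, 12), (7, 13)]
Unfold 3 (reflect across v@14): 16 holes -> [(0, 13), (0, 14), (1, 12), (1, 15), (2, 12), (2, 15), (3, 13), (3, 14), (4, 13), (4, 14), (5, 12), (5, 15), (6, 12), (6, 15), (7, 13), (7, 14)]
Unfold 4 (reflect across v@12): 32 holes -> [(0, 9), (0, 10), (0, 13), (0, 14), (1, 8), (1, 11), (1, 12), (1, 15), (2, 8), (2, 11), (2, 12), (2, 15), (3, 9), (3, 10), (3, 13), (3, 14), (4, 9), (4, 10), (4, 13), (4, 14), (5, 8), (5, 11), (5, 12), (5, 15), (6, 8), (6, 11), (6, 12), (6, 15), (7, 9), (7, 10), (7, 13), (7, 14)]
Unfold 5 (reflect across v@8): 64 holes -> [(0, 1), (0, 2), (0, 5), (0, 6), (0, 9), (0, 10), (0, 13), (0, 14), (1, 0), (1, 3), (1, 4), (1, 7), (1, 8), (1, 11), (1, 12), (1, 15), (2, 0), (2, 3), (2, 4), (2, 7), (2, 8), (2, 11), (2, 12), (2, 15), (3, 1), (3, 2), (3, 5), (3, 6), (3, 9), (3, 10), (3, 13), (3, 14), (4, 1), (4, 2), (4, 5), (4, 6), (4, 9), (4, 10), (4, 13), (4, 14), (5, 0), (5, 3), (5, 4), (5, 7), (5, 8), (5, 11), (5, 12), (5, 15), (6, 0), (6, 3), (6, 4), (6, 7), (6, 8), (6, 11), (6, 12), (6, 15), (7, 1), (7, 2), (7, 5), (7, 6), (7, 9), (7, 10), (7, 13), (7, 14)]

Answer: .OO..OO..OO..OO.
O..OO..OO..OO..O
O..OO..OO..OO..O
.OO..OO..OO..OO.
.OO..OO..OO..OO.
O..OO..OO..OO..O
O..OO..OO..OO..O
.OO..OO..OO..OO.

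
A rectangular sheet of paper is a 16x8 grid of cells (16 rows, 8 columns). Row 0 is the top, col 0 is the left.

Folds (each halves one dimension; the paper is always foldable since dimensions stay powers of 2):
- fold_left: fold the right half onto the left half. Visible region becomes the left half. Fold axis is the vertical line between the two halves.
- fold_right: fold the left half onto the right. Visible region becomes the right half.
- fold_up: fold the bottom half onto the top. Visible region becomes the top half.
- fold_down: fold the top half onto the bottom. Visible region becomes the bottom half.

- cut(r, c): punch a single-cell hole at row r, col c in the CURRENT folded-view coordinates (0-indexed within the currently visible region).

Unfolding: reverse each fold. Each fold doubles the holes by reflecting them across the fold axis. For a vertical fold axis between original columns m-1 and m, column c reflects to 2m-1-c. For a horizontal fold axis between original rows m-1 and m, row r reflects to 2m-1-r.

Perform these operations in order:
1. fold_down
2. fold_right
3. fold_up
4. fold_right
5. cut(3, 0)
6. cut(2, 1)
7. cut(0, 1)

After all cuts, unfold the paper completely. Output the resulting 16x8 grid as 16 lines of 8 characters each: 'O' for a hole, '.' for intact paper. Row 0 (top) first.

Op 1 fold_down: fold axis h@8; visible region now rows[8,16) x cols[0,8) = 8x8
Op 2 fold_right: fold axis v@4; visible region now rows[8,16) x cols[4,8) = 8x4
Op 3 fold_up: fold axis h@12; visible region now rows[8,12) x cols[4,8) = 4x4
Op 4 fold_right: fold axis v@6; visible region now rows[8,12) x cols[6,8) = 4x2
Op 5 cut(3, 0): punch at orig (11,6); cuts so far [(11, 6)]; region rows[8,12) x cols[6,8) = 4x2
Op 6 cut(2, 1): punch at orig (10,7); cuts so far [(10, 7), (11, 6)]; region rows[8,12) x cols[6,8) = 4x2
Op 7 cut(0, 1): punch at orig (8,7); cuts so far [(8, 7), (10, 7), (11, 6)]; region rows[8,12) x cols[6,8) = 4x2
Unfold 1 (reflect across v@6): 6 holes -> [(8, 4), (8, 7), (10, 4), (10, 7), (11, 5), (11, 6)]
Unfold 2 (reflect across h@12): 12 holes -> [(8, 4), (8, 7), (10, 4), (10, 7), (11, 5), (11, 6), (12, 5), (12, 6), (13, 4), (13, 7), (15, 4), (15, 7)]
Unfold 3 (reflect across v@4): 24 holes -> [(8, 0), (8, 3), (8, 4), (8, 7), (10, 0), (10, 3), (10, 4), (10, 7), (11, 1), (11, 2), (11, 5), (11, 6), (12, 1), (12, 2), (12, 5), (12, 6), (13, 0), (13, 3), (13, 4), (13, 7), (15, 0), (15, 3), (15, 4), (15, 7)]
Unfold 4 (reflect across h@8): 48 holes -> [(0, 0), (0, 3), (0, 4), (0, 7), (2, 0), (2, 3), (2, 4), (2, 7), (3, 1), (3, 2), (3, 5), (3, 6), (4, 1), (4, 2), (4, 5), (4, 6), (5, 0), (5, 3), (5, 4), (5, 7), (7, 0), (7, 3), (7, 4), (7, 7), (8, 0), (8, 3), (8, 4), (8, 7), (10, 0), (10, 3), (10, 4), (10, 7), (11, 1), (11, 2), (11, 5), (11, 6), (12, 1), (12, 2), (12, 5), (12, 6), (13, 0), (13, 3), (13, 4), (13, 7), (15, 0), (15, 3), (15, 4), (15, 7)]

Answer: O..OO..O
........
O..OO..O
.OO..OO.
.OO..OO.
O..OO..O
........
O..OO..O
O..OO..O
........
O..OO..O
.OO..OO.
.OO..OO.
O..OO..O
........
O..OO..O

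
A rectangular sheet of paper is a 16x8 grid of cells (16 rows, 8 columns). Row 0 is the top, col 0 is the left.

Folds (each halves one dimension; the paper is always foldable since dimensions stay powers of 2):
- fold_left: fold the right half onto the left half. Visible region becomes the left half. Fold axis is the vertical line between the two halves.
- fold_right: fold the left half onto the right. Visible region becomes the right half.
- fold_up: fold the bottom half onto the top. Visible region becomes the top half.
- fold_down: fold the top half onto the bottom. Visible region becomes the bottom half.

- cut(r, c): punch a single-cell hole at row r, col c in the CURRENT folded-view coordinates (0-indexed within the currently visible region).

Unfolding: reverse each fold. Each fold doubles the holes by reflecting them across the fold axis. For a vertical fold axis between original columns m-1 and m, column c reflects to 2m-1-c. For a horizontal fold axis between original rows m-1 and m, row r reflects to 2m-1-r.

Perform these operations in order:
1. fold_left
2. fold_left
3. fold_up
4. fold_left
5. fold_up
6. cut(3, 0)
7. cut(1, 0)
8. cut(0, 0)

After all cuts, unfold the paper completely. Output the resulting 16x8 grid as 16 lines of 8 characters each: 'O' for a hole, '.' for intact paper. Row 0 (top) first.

Op 1 fold_left: fold axis v@4; visible region now rows[0,16) x cols[0,4) = 16x4
Op 2 fold_left: fold axis v@2; visible region now rows[0,16) x cols[0,2) = 16x2
Op 3 fold_up: fold axis h@8; visible region now rows[0,8) x cols[0,2) = 8x2
Op 4 fold_left: fold axis v@1; visible region now rows[0,8) x cols[0,1) = 8x1
Op 5 fold_up: fold axis h@4; visible region now rows[0,4) x cols[0,1) = 4x1
Op 6 cut(3, 0): punch at orig (3,0); cuts so far [(3, 0)]; region rows[0,4) x cols[0,1) = 4x1
Op 7 cut(1, 0): punch at orig (1,0); cuts so far [(1, 0), (3, 0)]; region rows[0,4) x cols[0,1) = 4x1
Op 8 cut(0, 0): punch at orig (0,0); cuts so far [(0, 0), (1, 0), (3, 0)]; region rows[0,4) x cols[0,1) = 4x1
Unfold 1 (reflect across h@4): 6 holes -> [(0, 0), (1, 0), (3, 0), (4, 0), (6, 0), (7, 0)]
Unfold 2 (reflect across v@1): 12 holes -> [(0, 0), (0, 1), (1, 0), (1, 1), (3, 0), (3, 1), (4, 0), (4, 1), (6, 0), (6, 1), (7, 0), (7, 1)]
Unfold 3 (reflect across h@8): 24 holes -> [(0, 0), (0, 1), (1, 0), (1, 1), (3, 0), (3, 1), (4, 0), (4, 1), (6, 0), (6, 1), (7, 0), (7, 1), (8, 0), (8, 1), (9, 0), (9, 1), (11, 0), (11, 1), (12, 0), (12, 1), (14, 0), (14, 1), (15, 0), (15, 1)]
Unfold 4 (reflect across v@2): 48 holes -> [(0, 0), (0, 1), (0, 2), (0, 3), (1, 0), (1, 1), (1, 2), (1, 3), (3, 0), (3, 1), (3, 2), (3, 3), (4, 0), (4, 1), (4, 2), (4, 3), (6, 0), (6, 1), (6, 2), (6, 3), (7, 0), (7, 1), (7, 2), (7, 3), (8, 0), (8, 1), (8, 2), (8, 3), (9, 0), (9, 1), (9, 2), (9, 3), (11, 0), (11, 1), (11, 2), (11, 3), (12, 0), (12, 1), (12, 2), (12, 3), (14, 0), (14, 1), (14, 2), (14, 3), (15, 0), (15, 1), (15, 2), (15, 3)]
Unfold 5 (reflect across v@4): 96 holes -> [(0, 0), (0, 1), (0, 2), (0, 3), (0, 4), (0, 5), (0, 6), (0, 7), (1, 0), (1, 1), (1, 2), (1, 3), (1, 4), (1, 5), (1, 6), (1, 7), (3, 0), (3, 1), (3, 2), (3, 3), (3, 4), (3, 5), (3, 6), (3, 7), (4, 0), (4, 1), (4, 2), (4, 3), (4, 4), (4, 5), (4, 6), (4, 7), (6, 0), (6, 1), (6, 2), (6, 3), (6, 4), (6, 5), (6, 6), (6, 7), (7, 0), (7, 1), (7, 2), (7, 3), (7, 4), (7, 5), (7, 6), (7, 7), (8, 0), (8, 1), (8, 2), (8, 3), (8, 4), (8, 5), (8, 6), (8, 7), (9, 0), (9, 1), (9, 2), (9, 3), (9, 4), (9, 5), (9, 6), (9, 7), (11, 0), (11, 1), (11, 2), (11, 3), (11, 4), (11, 5), (11, 6), (11, 7), (12, 0), (12, 1), (12, 2), (12, 3), (12, 4), (12, 5), (12, 6), (12, 7), (14, 0), (14, 1), (14, 2), (14, 3), (14, 4), (14, 5), (14, 6), (14, 7), (15, 0), (15, 1), (15, 2), (15, 3), (15, 4), (15, 5), (15, 6), (15, 7)]

Answer: OOOOOOOO
OOOOOOOO
........
OOOOOOOO
OOOOOOOO
........
OOOOOOOO
OOOOOOOO
OOOOOOOO
OOOOOOOO
........
OOOOOOOO
OOOOOOOO
........
OOOOOOOO
OOOOOOOO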